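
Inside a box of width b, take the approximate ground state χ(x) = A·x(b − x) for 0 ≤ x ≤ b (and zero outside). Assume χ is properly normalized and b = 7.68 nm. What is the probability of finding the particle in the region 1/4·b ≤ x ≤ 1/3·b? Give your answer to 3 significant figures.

P = ∫_{1/4·b}^{1/3·b} |χ(x)|² dx.
Since A² = 1/(b^5/30), this is the region integral divided by the full normalization integral.
Substituting u = x/b, A² and the length scale cancel in the ratio: P = ∫_{1/4}^{1/3} u^2·(1 - u)^2 du / ∫_{0}^{1} u^2·(1 - u)^2 du.
An antiderivative of u^2·(1 - u)^2 is u^3·(6·u^2 - 15·u + 10)/30; evaluating from 1/4 to 1/3 gives ≈ 0.0035454, while the full integral is 1/30.
The result is P = 0.1064.

P ≈ 0.106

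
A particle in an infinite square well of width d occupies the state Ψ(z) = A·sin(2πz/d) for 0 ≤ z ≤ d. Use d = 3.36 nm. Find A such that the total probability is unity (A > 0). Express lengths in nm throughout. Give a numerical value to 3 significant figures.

The normalization condition is ∫|Ψ|² dz = 1 from 0 to d.
Carrying out the integral gives A² · d/2.
Setting this equal to 1 gives A² = 1/(d/2).
With d = 3.36: A² = 0.5952 and A = 0.7715.

A ≈ 0.772 nm^(-1/2)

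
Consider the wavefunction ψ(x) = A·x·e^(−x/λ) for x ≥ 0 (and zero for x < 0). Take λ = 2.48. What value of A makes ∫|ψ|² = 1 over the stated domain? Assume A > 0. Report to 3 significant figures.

Normalization requires ∫|ψ|² dx = 1, integrated from 0 to ∞.
Carrying out the integral gives A² · λ^3/4.
Setting this equal to 1 gives A² = 1/(λ^3/4).
Substituting λ = 2.48 gives A² = 0.2622, so A = 0.5121.

A ≈ 0.512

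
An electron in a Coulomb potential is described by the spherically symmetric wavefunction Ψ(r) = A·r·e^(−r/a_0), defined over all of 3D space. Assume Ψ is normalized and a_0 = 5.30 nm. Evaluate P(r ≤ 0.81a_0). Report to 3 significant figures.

P ≈ 0.0248

With dV = 4πr²dr, the probability is ∫|Ψ|² dV over r ≤ 0.81a_0.
Normalization gives A² = 1/(3·π·a_0^5).
In terms of u = r/a_0 (A², 4π and the length scale all cancel between numerator and denominator), P = [∫_{0}^{0.81} u^4·e^(-2·u) du] / [∫_{0}^{∞} u^4·e^(-2·u) du].
Using ∫ u^4·e^(-2·u) du = -(u^4/2 + u^3 + 3·u^2/2 + 3·u/2 + 3/4)·e^(-2·u), the numerator is ≈ 0.018601 and the denominator is 3/4.
The region integral divided by the full integral gives P = 0.02480.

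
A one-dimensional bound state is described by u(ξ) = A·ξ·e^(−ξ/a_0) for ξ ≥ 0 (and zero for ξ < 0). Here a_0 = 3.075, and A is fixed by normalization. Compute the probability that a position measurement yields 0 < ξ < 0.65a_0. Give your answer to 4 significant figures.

The probability is P = ∫ |u|² dξ over [0, 0.65a_0].
With A² fixed by ∫|u|² = 1, i.e. A² = (a_0^3/4)^(−1), substitute and integrate.
Let t = ξ/a_0; then A² and the length scale cancel, so P = ∫_{0}^{0.65} t^2·e^(-2·t) dt ÷ ∫_{0}^{∞} t^2·e^(-2·t) dt.
An antiderivative of t^2·e^(-2·t) is -(2·t^2 + 2·t + 1)·e^(-2·t)/4; evaluating from 0 to 0.65 gives 1/4 - 629·e^(-13/10)/800, while the full integral is 1/4.
Taking the ratio, P = 0.14289.

P ≈ 0.1429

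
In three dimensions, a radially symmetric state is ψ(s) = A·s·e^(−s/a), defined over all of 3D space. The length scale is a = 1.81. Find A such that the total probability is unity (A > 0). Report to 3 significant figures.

Require ∫ |ψ|² 4πs² ds = 1 over the whole domain.
Carrying out the integral gives A² · 3·π·a^5.
Hence A² = 1/[3·π·a^5].
Substituting a = 1.81 gives A² = 0.005462, so A = 0.07390.

A ≈ 0.0739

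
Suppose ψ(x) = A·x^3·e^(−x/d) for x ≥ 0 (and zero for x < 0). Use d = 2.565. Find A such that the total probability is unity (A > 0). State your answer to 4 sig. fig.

A ≈ 0.01560

The normalization condition is ∫|ψ|² dx = 1 from 0 to ∞.
Carrying out the integral gives A² · 45·d^7/8.
Setting this equal to 1 gives A² = 1/(45·d^7/8).
Substituting d = 2.565 gives A² = 0.00024337, so A = 0.015600.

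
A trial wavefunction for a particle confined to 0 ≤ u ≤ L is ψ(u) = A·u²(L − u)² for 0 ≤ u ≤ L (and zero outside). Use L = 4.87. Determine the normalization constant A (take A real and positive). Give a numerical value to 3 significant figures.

Normalization requires ∫|ψ|² du = 1, integrated from 0 to L.
∫|ψ|² du = A²·(L^9/630).
Plugging in L = 4.87 yields A = 0.02022.

A ≈ 0.0202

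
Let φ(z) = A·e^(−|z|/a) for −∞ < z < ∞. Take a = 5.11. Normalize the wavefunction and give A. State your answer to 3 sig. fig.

The normalization condition is ∫|φ|² dz = 1 from −∞ to ∞.
Recall ∫₀^∞ z^m e^(−z/β) dz = m!·β^(m+1), carrying out the integral gives A² · a.
Hence A² = 1/[a].
With a = 5.11: A² = 0.1957 and A = 0.4424.

A ≈ 0.442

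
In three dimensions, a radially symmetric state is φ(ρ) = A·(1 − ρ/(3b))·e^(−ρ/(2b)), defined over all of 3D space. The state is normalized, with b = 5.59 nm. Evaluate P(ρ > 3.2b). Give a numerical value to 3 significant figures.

P = ∫ |φ|² 4πρ² dρ over ρ > 3.2b.
Normalization gives A² = 1/(8·π·b^3/3).
Substituting u = ρ/b, A², 4π and the length scale all cancel in the ratio: P = ∫_{3.2}^{∞} u^2·(1 - u/3)^2·e^(-u) du / ∫_{0}^{∞} u^2·(1 - u/3)^2·e^(-u) du.
An antiderivative of u^2·(1 - u/3)^2·e^(-u) is (-u^4 + 2·u^3 - 3·u^2 - 6·u - 6)·e^(-u)/9; evaluating from 3.2 to ∞ gives 6614·e^(-16/5)/625, while the full integral is 2/3.
Taking the ratio yields P = 0.6470.

P ≈ 0.647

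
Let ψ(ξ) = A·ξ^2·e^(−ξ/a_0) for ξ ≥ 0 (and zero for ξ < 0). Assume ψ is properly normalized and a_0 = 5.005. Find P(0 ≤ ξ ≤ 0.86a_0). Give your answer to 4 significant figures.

|ψ|² is the probability density, so P = ∫_{0}^{0.86a_0} |ψ|² dξ.
The normalization integral ∫|ψ|²dξ over the whole domain equals 3·a_0^5/4·A², and A² cancels in the ratio.
Let u = ξ/a_0; then A² and the length scale cancel, so P = ∫_{0}^{0.86} u^4·e^(-2·u) du ÷ ∫_{0}^{∞} u^4·e^(-2·u) du.
An antiderivative of u^4·e^(-2·u) is -(u^4/2 + u^3 + 3·u^2/2 + 3·u/2 + 3/4)·e^(-2·u); evaluating from 0 to 0.86 gives ≈ 0.0231777, while the full integral is 3/4.
Evaluating gives P = 0.030904.

P ≈ 0.03090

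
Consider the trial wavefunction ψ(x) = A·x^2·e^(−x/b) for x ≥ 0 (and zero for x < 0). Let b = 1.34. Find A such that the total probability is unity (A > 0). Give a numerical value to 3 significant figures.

We need A² ∫|f|² dx = 1, taking the integral from 0 to ∞.
∫|ψ|² dx = A²·(3·b^5/4).
Hence A² = 1/[3·b^5/4].
With b = 1.34: A² = 0.3086 and A = 0.5555.

A ≈ 0.556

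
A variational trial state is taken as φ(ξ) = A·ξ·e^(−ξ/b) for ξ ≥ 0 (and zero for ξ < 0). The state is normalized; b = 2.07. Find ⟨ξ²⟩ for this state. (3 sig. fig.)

⟨ξ^2⟩ ≈ 12.9

The expectation value is the |φ|²-weighted average of ξ^2: ∫ ξ^2|φ|² dξ.
Using ∫₀^∞ ξⁿ e^(−αξ) dξ = n!/αⁿ⁺¹, evaluating both integrals, ⟨ξ²⟩ = 3·b^2.
With b = 2.07, ⟨ξ^2⟩ = 12.85.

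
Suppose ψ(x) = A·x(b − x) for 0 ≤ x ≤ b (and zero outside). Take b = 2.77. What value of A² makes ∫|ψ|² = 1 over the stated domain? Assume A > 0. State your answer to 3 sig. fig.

A^2 ≈ 0.184

Normalization requires ∫|ψ|² dx = 1, integrated from 0 to b.
Expanding the polynomial and integrating term by term, carrying out the integral gives A² · b^5/30.
So A² = (b^5/30)^(−1).
With b = 2.77: A² = 0.1840 and A = 0.4289.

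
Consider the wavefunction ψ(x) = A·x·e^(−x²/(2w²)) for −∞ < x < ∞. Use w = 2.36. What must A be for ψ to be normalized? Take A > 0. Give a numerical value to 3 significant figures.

Require ∫ |ψ|² dx = 1 over the whole domain.
With ∫_{−∞}^{∞} x^(2m) e^(−αx²) dx = (2m−1)!!·√π / (2^m α^(m+1/2)), with ψ = A·x·e^(−x²/(2w²)), the integral evaluates to A²·[√(π)·w^3/2].
Setting this equal to 1 gives A² = 1/(√(π)·w^3/2).
Plugging in w = 2.36 yields A = 0.2930.

A ≈ 0.293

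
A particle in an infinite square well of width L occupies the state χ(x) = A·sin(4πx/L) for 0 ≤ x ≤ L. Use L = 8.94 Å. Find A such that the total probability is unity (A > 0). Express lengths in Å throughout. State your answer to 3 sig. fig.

A ≈ 0.473 Å^(-1/2)

Require ∫ |χ|² dx = 1 over the whole domain.
Carrying out the integral gives A² · L/2.
Setting this equal to 1 gives A² = 1/(L/2).
With L = 8.94: A² = 0.2237 and A = 0.4730.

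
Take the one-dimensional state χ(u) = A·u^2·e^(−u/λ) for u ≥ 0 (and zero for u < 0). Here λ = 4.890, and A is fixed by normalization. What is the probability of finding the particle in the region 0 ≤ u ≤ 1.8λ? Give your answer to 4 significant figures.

P ≈ 0.2936

The probability is P = ∫ |χ|² du over [0, 1.8λ].
Since A² = 1/(3·λ^5/4), this is the region integral divided by the full normalization integral.
In terms of t = u/λ (A² and the length scale cancel between numerator and denominator), P = [∫_{0}^{1.8} t^4·e^(-2·t) dt] / [∫_{0}^{∞} t^4·e^(-2·t) dt].
Using ∫ t^4·e^(-2·t) dt = -(t^4/2 + t^3 + 3·t^2/2 + 3·t/2 + 3/4)·e^(-2·t), the numerator is ≈ 0.220171 and the denominator is 3/4.
Taking the ratio, P = 0.29356.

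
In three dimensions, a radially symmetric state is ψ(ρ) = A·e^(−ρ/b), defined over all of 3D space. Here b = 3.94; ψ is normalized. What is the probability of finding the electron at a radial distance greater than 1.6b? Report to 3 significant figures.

P = ∫ |ψ|² 4πρ² dρ over ρ > 1.6b.
Normalization gives A² = 1/(π·b^3).
In terms of u = ρ/b (A², 4π and the length scale all cancel between numerator and denominator), P = [∫_{1.6}^{∞} u^2·e^(-2·u) du] / [∫_{0}^{∞} u^2·e^(-2·u) du].
Using ∫ u^2·e^(-2·u) du = -(2·u^2 + 2·u + 1)·e^(-2·u)/4, the numerator is 233·e^(-16/5)/100 and the denominator is 1/4.
The region integral divided by the full integral gives P = 0.3799.

P ≈ 0.380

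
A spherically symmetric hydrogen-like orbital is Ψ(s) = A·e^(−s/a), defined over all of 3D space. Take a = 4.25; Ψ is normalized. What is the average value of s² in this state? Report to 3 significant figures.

The expectation value is the |Ψ|²-weighted average of s^2: ∫ s^2|Ψ|² 4πs² ds.
Since the A² factors cancel between numerator and denominator, ⟨s²⟩ = 3·a^2.
Putting a = 4.25 gives 54.19.

⟨s^2⟩ ≈ 54.2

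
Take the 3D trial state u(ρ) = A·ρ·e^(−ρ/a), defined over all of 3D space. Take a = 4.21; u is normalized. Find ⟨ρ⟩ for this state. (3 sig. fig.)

⟨ρ⟩ ≈ 10.5

The expectation value is the |u|²-weighted average of ρ: ∫ ρ|u|² 4πρ² dρ.
Using ∫₀^∞ ρⁿ e^(−αρ) dρ = n!/αⁿ⁺¹, evaluating both integrals, ⟨ρ⟩ = 5·a/2.
Putting a = 4.21 gives 10.53.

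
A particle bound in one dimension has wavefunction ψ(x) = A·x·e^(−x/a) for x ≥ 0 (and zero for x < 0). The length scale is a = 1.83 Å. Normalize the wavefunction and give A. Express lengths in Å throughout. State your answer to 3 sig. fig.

A ≈ 0.808 Å^(-3/2)

The normalization condition is ∫|ψ|² dx = 1 from 0 to ∞.
The integral (without the A² prefactor) comes out to a^3/4.
Hence A² = 1/[a^3/4].
With a = 1.83: A² = 0.6527 and A = 0.8079.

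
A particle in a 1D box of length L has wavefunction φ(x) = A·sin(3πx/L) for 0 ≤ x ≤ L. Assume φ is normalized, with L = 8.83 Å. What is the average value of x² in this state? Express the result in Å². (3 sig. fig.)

⟨x^2⟩ ≈ 25.6 Å^2

By definition ⟨x²⟩ = ∫ x^2 |φ(x)|² dx.
Using sin²θ = (1 − cos 2θ)/2, the ratio of the moment integral to the normalization integral gives ⟨x²⟩ = -L^2/(18·π^2) + L^2/3.
With L = 8.83, ⟨x^2⟩ = 25.55.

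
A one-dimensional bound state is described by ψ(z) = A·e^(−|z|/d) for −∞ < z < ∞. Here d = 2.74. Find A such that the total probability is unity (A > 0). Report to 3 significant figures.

We need A² ∫|f|² dz = 1, taking the integral from −∞ to ∞.
∫|ψ|² dz = A²·(d).
Hence A² = 1/[d].
With d = 2.74: A² = 0.3650 and A = 0.6041.

A ≈ 0.604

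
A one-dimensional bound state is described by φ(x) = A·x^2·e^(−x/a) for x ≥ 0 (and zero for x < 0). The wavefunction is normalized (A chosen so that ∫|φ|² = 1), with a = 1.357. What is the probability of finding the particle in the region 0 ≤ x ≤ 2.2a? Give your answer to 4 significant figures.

P ≈ 0.4488

P = ∫_{0}^{2.2a} |φ(x)|² dx.
Since A² = 1/(3·a^5/4), this is the region integral divided by the full normalization integral.
Let u = x/a; then A² and the length scale cancel, so P = ∫_{0}^{2.2} u^4·e^(-2·u) du ÷ ∫_{0}^{∞} u^4·e^(-2·u) du.
An antiderivative of u^4·e^(-2·u) is -(u^4/2 + u^3 + 3·u^2/2 + 3·u/2 + 3/4)·e^(-2·u); evaluating from 0 to 2.2 gives ≈ 0.336612, while the full integral is 3/4.
The result is P = 0.44882.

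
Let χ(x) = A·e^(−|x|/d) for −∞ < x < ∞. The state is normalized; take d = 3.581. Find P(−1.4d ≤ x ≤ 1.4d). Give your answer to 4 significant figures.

|χ|² is the probability density, so P = ∫_{−1.4d}^{1.4d} |χ|² dx.
With A² fixed by ∫|χ|² = 1, i.e. A² = (d)^(−1), substitute and integrate.
Both integrals are even about x = 0, so only the x ≥ 0 halves are needed (the factors of 2 cancel). Substituting u = x/d, A² and the length scale cancel in the ratio: P = ∫_{0}^{1.4} e^(-2·u) du / ∫_{0}^{∞} e^(-2·u) du.
An antiderivative of e^(-2·u) is -e^(-2·u)/2; evaluating from 0 to 1.4 gives 1/2 - e^(-14/5)/2, while the full integral is 1/2.
Evaluating gives P = 0.93919.

P ≈ 0.9392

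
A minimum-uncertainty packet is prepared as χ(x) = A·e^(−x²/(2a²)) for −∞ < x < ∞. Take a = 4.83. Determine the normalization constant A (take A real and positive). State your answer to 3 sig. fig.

Require ∫ |χ|² dx = 1 over the whole domain.
Carrying out the integral gives A² · √(π)·a.
So A² = (√(π)·a)^(−1).
Substituting a = 4.83 gives A² = 0.1168, so A = 0.3418.

A ≈ 0.342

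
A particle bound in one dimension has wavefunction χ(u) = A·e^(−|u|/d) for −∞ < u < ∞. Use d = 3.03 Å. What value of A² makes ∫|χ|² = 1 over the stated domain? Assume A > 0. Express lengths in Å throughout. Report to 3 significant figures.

A^2 ≈ 0.330 Å^(-1)

The normalization condition is ∫|χ|² du = 1 from −∞ to ∞.
With χ = A·e^(−|u|/d), the integral evaluates to A²·[d].
With d = 3.03: A² = 0.3300 and A = 0.5745.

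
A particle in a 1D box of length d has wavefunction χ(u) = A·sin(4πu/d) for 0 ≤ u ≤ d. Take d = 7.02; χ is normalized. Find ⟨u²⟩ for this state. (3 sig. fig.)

⟨u²⟩ = ∫ u^2 |χ|² du over the full domain.
With ∫₀^d sin²(nπu/d) du = d/2, since the A² factors cancel between numerator and denominator, ⟨u²⟩ = -d^2/(32·π^2) + d^2/3.
Putting d = 7.02 gives 16.27.

⟨u^2⟩ ≈ 16.3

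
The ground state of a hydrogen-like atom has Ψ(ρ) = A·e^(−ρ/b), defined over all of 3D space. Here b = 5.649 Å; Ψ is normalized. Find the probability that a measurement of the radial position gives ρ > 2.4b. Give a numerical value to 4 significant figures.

Integrate the radial probability density 4πρ²|Ψ|² over ρ > 2.4b.
The full normalization integral is A²·[π·b^3] = 1, fixing A².
Substituting u = ρ/b, A², 4π and the length scale all cancel in the ratio: P = ∫_{2.4}^{∞} u^2·e^(-2·u) du / ∫_{0}^{∞} u^2·e^(-2·u) du.
An antiderivative of u^2·e^(-2·u) is -(2·u^2 + 2·u + 1)·e^(-2·u)/4; evaluating from 2.4 to ∞ gives 433·e^(-24/5)/100, while the full integral is 1/4.
This evaluates to P = 0.14254.

P ≈ 0.1425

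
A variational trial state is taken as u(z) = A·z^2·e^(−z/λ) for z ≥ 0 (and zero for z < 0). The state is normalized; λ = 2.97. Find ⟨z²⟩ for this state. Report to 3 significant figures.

⟨z^2⟩ ≈ 66.2

The expectation value is the |u|²-weighted average of z^2: ∫ z^2|u|² dz.
With ∫₀^∞ z^6 e^(−αz) dz = 6!/α^7, the ratio of the moment integral to the normalization integral gives ⟨z²⟩ = 15·λ^2/2.
With λ = 2.97, ⟨z^2⟩ = 66.16.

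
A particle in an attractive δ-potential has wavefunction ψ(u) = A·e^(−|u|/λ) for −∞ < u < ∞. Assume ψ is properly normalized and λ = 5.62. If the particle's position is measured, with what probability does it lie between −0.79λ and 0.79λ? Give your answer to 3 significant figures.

P ≈ 0.794

The probability is P = ∫ |ψ|² du over [−0.79λ, 0.79λ].
The normalization integral ∫|ψ|²du over the whole domain equals λ·A², and A² cancels in the ratio.
Both integrals are even about u = 0, so only the u ≥ 0 halves are needed (the factors of 2 cancel). Substituting t = u/λ, A² and the length scale cancel in the ratio: P = ∫_{0}^{0.79} e^(-2·t) dt / ∫_{0}^{∞} e^(-2·t) dt.
An antiderivative of e^(-2·t) is -e^(-2·t)/2; evaluating from 0 to 0.79 gives 1/2 - e^(-79/50)/2, while the full integral is 1/2.
Evaluating gives P = 0.7940.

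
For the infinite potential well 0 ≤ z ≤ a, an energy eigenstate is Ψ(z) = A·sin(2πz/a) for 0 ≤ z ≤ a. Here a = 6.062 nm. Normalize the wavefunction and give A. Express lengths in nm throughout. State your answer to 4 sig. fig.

A ≈ 0.5744 nm^(-1/2)

Normalization requires ∫|Ψ|² dz = 1, integrated from 0 to a.
With ∫₀^a sin²(nπz/a) dz = a/2, ∫|Ψ|² dz = A²·(a/2).
Plugging in a = 6.062 yields A = 0.57439.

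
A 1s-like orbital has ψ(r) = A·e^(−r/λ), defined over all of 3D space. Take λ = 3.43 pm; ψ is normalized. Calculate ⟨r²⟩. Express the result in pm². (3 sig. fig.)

By definition ⟨r²⟩ = ∫ r^2 |ψ(r)|² 4πr² dr.
Recall ∫₀^∞ r^m e^(−r/β) dr = m!·β^(m+1), since the A² factors cancel between numerator and denominator, ⟨r²⟩ = 3·λ^2.
Putting λ = 3.43 gives 35.29.

⟨r^2⟩ ≈ 35.3 pm^2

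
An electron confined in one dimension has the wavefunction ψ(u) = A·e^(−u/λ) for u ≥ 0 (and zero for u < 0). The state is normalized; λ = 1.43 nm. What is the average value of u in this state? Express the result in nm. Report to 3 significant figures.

⟨u⟩ ≈ 0.715 nm

The expectation value is the |ψ|²-weighted average of u: ∫ u|ψ|² du.
Evaluating both integrals, ⟨u⟩ = λ/2.
With λ = 1.43, ⟨u⟩ = 0.7150.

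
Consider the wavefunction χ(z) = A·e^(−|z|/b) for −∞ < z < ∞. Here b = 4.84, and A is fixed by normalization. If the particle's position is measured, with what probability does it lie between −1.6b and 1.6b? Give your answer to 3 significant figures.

The probability is P = ∫ |χ|² dz over [−1.6b, 1.6b].
Since A² = 1/(b), this is the region integral divided by the full normalization integral.
By symmetry take twice the z ≥ 0 contribution in numerator and denominator; the 2's cancel. Substituting u = z/b, A² and the length scale cancel in the ratio: P = ∫_{0}^{1.6} e^(-2·u) du / ∫_{0}^{∞} e^(-2·u) du.
Using ∫ e^(-2·u) du = -e^(-2·u)/2, the numerator is 1/2 - e^(-16/5)/2 and the denominator is 1/2.
This works out to P = 0.9592.

P ≈ 0.959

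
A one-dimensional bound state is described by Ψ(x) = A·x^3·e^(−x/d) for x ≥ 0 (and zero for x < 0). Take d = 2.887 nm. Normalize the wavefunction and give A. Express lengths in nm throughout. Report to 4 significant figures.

A ≈ 0.01031 nm^(-7/2)

The normalization condition is ∫|Ψ|² dx = 1 from 0 to ∞.
Carrying out the integral gives A² · 45·d^7/8.
With d = 2.887: A² = 0.00010635 and A = 0.010313.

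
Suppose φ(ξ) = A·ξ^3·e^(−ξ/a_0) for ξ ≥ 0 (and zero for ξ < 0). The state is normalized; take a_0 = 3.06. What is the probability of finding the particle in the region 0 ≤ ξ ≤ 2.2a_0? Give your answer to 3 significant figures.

|φ|² is the probability density, so P = ∫_{0}^{2.2a_0} |φ|² dξ.
The normalization integral ∫|φ|²dξ over the whole domain equals 45·a_0^7/8·A², and A² cancels in the ratio.
Let u = ξ/a_0; then A² and the length scale cancel, so P = ∫_{0}^{2.2} u^6·e^(-2·u) du ÷ ∫_{0}^{∞} u^6·e^(-2·u) du.
With ∫ u^6·e^(-2·u) du = -(4·u^6 + 12·u^5 + 30·u^4 + 60·u^3 + 90·u^2 + 90·u + 45)·e^(-2·u)/8 + C, the region integral is ≈ 0.87950 and the full one is 45/8.
The result is P = 0.1564.

P ≈ 0.156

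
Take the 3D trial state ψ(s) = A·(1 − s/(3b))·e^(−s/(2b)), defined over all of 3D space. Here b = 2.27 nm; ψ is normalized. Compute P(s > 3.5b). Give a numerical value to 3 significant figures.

P ≈ 0.645

Integrate the radial probability density 4πs²|ψ|² over s > 3.5b.
A² is fixed by ∫₀^∞ 4πs²|ψ|² ds = 1, i.e. A² = (8·π·b^3/3)^(−1).
In terms of u = s/b (A², 4π and the length scale all cancel between numerator and denominator), P = [∫_{3.5}^{∞} u^2·(1 - u/3)^2·e^(-u) du] / [∫_{0}^{∞} u^2·(1 - u/3)^2·e^(-u) du].
An antiderivative of u^2·(1 - u/3)^2·e^(-u) is (-u^4 + 2·u^3 - 3·u^2 - 6·u - 6)·e^(-u)/9; evaluating from 3.5 to ∞ gives 683·e^(-7/2)/48, while the full integral is 2/3.
This evaluates to P = 0.6445.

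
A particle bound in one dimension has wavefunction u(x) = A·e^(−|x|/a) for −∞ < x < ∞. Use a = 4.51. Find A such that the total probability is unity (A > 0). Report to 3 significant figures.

A ≈ 0.471

Require ∫ |u|² dx = 1 over the whole domain.
The integral (without the A² prefactor) comes out to a.
Hence A² = 1/[a].
With a = 4.51: A² = 0.2217 and A = 0.4709.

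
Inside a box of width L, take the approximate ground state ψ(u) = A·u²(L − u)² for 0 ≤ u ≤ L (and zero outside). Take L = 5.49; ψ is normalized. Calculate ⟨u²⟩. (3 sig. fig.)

⟨u^2⟩ ≈ 8.22

The expectation value is the |ψ|²-weighted average of u^2: ∫ u^2|ψ|² du.
Expanding the polynomial and integrating term by term, evaluating both integrals, ⟨u²⟩ = 3·L^2/11.
With L = 5.49, ⟨u^2⟩ = 8.220.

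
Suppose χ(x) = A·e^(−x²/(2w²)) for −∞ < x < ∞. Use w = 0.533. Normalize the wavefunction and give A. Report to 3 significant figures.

A ≈ 1.03

Require ∫ |χ|² dx = 1 over the whole domain.
Carrying out the integral gives A² · √(π)·w.
So A² = (√(π)·w)^(−1).
Substituting w = 0.533 gives A² = 1.059, so A = 1.029.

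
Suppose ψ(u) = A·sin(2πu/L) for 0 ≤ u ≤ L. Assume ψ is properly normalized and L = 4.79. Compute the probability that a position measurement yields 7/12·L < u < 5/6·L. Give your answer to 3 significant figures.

P ≈ 0.388

P = ∫_{7/12·L}^{5/6·L} |ψ(u)|² du.
The normalization integral ∫|ψ|²du over the whole domain equals L/2·A², and A² cancels in the ratio.
Substituting t = u/L, A² and the length scale cancel in the ratio: P = ∫_{7/12}^{5/6} sin(2·π·t)^2 dt / ∫_{0}^{1} sin(2·π·t)^2 dt.
With ∫ sin(2·π·t)^2 dt = t/2 - sin(4·π·t)/(8·π) + C, the region integral is √(3)/(8·π) + 1/8 and the full one is 1/2.
The result is P = (√(3) + π)/(4·π).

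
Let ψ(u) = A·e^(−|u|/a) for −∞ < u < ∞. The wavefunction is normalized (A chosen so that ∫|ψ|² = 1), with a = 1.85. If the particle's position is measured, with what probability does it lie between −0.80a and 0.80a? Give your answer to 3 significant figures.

The probability is P = ∫ |ψ|² du over [−0.80a, 0.80a].
Since A² = 1/(a), this is the region integral divided by the full normalization integral.
Both integrals are even about u = 0, so only the u ≥ 0 halves are needed (the factors of 2 cancel). Let t = u/a; then A² and the length scale cancel, so P = ∫_{0}^{0.80} e^(-2·t) dt ÷ ∫_{0}^{∞} e^(-2·t) dt.
With ∫ e^(-2·t) dt = -e^(-2·t)/2 + C, the region integral is 1/2 - e^(-8/5)/2 and the full one is 1/2.
This works out to P = 0.7981.

P ≈ 0.798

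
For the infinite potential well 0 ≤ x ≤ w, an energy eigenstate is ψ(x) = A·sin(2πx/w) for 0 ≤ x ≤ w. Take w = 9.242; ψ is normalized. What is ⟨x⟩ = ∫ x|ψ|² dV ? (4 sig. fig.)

⟨x⟩ = ∫ x |ψ|² dx over the full domain.
Since the A² factors cancel between numerator and denominator, ⟨x⟩ = w/2.
With w = 9.242, ⟨x⟩ = 4.6210.

⟨x⟩ ≈ 4.621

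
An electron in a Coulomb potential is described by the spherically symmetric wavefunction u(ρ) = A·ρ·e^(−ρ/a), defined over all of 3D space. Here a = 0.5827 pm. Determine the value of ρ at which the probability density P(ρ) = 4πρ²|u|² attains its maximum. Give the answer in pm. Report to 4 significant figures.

Set d/dρ [P(ρ) = 4πρ²|u|²] = 0 and solve for ρ > 0.
Solving yields ρ = 2·a.
With a = 0.5827, the most probable radial distance is 1.1654 pm.

ρ ≈ 1.165 pm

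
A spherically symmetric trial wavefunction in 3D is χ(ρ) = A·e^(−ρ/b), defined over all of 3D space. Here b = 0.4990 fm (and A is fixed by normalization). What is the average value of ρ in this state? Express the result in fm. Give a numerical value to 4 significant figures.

The expectation value is the |χ|²-weighted average of ρ: ∫ ρ|χ|² 4πρ² dρ.
The ratio of the moment integral to the normalization integral gives ⟨ρ⟩ = 3·b/2.
Putting b = 0.4990 gives 0.74850.

⟨ρ⟩ ≈ 0.7485 fm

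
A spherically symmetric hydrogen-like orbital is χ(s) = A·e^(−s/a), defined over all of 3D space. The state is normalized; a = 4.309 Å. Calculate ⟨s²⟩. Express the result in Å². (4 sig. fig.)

⟨s²⟩ = ∫ s^2 |χ|² 4πs² ds over the full domain.
The ratio of the moment integral to the normalization integral gives ⟨s²⟩ = 3·a^2.
With a = 4.309, ⟨s^2⟩ = 55.702.

⟨s^2⟩ ≈ 55.70 Å^2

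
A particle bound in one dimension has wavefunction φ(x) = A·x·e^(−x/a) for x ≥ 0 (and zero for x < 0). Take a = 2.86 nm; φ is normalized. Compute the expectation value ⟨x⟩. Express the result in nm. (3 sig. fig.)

⟨x⟩ = ∫ x |φ|² dx over the full domain.
Evaluating both integrals, ⟨x⟩ = 3·a/2.
Putting a = 2.86 gives 4.290.

⟨x⟩ ≈ 4.29 nm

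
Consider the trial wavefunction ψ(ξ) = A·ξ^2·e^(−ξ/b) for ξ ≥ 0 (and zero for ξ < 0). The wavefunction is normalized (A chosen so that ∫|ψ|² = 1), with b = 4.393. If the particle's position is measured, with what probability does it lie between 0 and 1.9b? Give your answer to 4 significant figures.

P = ∫_{0}^{1.9b} |ψ(ξ)|² dξ.
The normalization integral ∫|ψ|²dξ over the whole domain equals 3·b^5/4·A², and A² cancels in the ratio.
In terms of u = ξ/b (A² and the length scale cancel between numerator and denominator), P = [∫_{0}^{1.9} u^4·e^(-2·u) du] / [∫_{0}^{∞} u^4·e^(-2·u) du].
An antiderivative of u^4·e^(-2·u) is -(u^4/2 + u^3 + 3·u^2/2 + 3·u/2 + 3/4)·e^(-2·u); evaluating from 0 to 1.9 gives ≈ 0.249117, while the full integral is 3/4.
Taking the ratio, P = 0.33216.

P ≈ 0.3322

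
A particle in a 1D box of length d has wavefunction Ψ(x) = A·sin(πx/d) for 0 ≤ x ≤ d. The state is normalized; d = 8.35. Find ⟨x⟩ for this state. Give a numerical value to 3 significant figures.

By definition ⟨x⟩ = ∫ x |Ψ(x)|² dx.
Evaluating both integrals, ⟨x⟩ = d/2.
Putting d = 8.35 gives 4.175.

⟨x⟩ ≈ 4.18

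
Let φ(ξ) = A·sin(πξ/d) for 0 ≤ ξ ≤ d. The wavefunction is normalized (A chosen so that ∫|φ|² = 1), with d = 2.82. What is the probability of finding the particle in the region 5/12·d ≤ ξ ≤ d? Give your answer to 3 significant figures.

|φ|² is the probability density, so P = ∫_{5/12·d}^{d} |φ|² dξ.
With A² fixed by ∫|φ|² = 1, i.e. A² = (d/2)^(−1), substitute and integrate.
In terms of u = ξ/d (A² and the length scale cancel between numerator and denominator), P = [∫_{5/12}^{1} sin(π·u)^2 du] / [∫_{0}^{1} sin(π·u)^2 du].
An antiderivative of sin(π·u)^2 is u/2 - sin(2·π·u)/(4·π); evaluating from 5/12 to 1 gives 1/(8·π) + 7/24, while the full integral is 1/2.
This works out to P = (3 + 7·π)/(12·π).

P ≈ 0.663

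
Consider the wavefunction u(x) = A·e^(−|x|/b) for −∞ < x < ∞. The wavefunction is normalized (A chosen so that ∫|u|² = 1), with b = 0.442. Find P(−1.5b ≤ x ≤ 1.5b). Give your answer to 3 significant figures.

P ≈ 0.950

The probability is P = ∫ |u|² dx over [−1.5b, 1.5b].
Since A² = 1/(b), this is the region integral divided by the full normalization integral.
By symmetry take twice the x ≥ 0 contribution in numerator and denominator; the 2's cancel. In terms of t = x/b (A² and the length scale cancel between numerator and denominator), P = [∫_{0}^{1.5} e^(-2·t) dt] / [∫_{0}^{∞} e^(-2·t) dt].
With ∫ e^(-2·t) dt = -e^(-2·t)/2 + C, the region integral is 1/2 - e^(-3)/2 and the full one is 1/2.
Taking the ratio, P = 0.9502.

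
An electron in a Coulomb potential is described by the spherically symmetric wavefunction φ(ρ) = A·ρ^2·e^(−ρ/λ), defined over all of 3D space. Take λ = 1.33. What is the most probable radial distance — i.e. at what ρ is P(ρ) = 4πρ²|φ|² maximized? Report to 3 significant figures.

Differentiate P(ρ) = 4πρ²|φ|² with respect to ρ and set to zero.
This gives ρ = 3·λ.
With λ = 1.33, the most probable radial distance is 3.990.

ρ ≈ 3.99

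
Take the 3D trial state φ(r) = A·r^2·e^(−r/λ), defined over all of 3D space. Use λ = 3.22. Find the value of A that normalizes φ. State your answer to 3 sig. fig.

Normalization requires ∫|φ|² 4πr² dr = 1, integrated from 0 to ∞.
In 3D with spherical symmetry the volume element is 4πr² dr.
The integral (without the A² prefactor) comes out to 45·π·λ^7/2.
So A² = (45·π·λ^7/2)^(−1).
Plugging in λ = 3.22 yields A = 0.001985.

A ≈ 0.00199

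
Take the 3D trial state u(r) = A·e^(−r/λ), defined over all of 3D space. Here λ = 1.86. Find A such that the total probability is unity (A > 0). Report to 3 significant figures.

A ≈ 0.222

We need A² ∫|f|² 4πr² dr = 1, taking the integral from 0 to ∞.
The angular integral contributes 4π, leaving ∫₀^∞ r²|u|² dr.
Recall ∫₀^∞ r^m e^(−r/β) dr = m!·β^(m+1), carrying out the integral gives A² · π·λ^3.
With λ = 1.86: A² = 0.04947 and A = 0.2224.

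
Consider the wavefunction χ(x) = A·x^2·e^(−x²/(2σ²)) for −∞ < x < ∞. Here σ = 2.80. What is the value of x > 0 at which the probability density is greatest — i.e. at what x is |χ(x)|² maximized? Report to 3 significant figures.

The maximum of |χ(x)|² occurs where its derivative vanishes.
Solving yields x = √(2)·σ.
With σ = 2.80, the value of x > 0 at which the probability density is greatest is 3.960.

x ≈ 3.96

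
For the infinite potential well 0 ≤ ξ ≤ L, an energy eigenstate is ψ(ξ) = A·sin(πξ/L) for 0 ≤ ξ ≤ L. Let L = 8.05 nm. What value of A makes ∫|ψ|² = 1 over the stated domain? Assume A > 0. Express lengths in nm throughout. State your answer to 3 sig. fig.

The normalization condition is ∫|ψ|² dξ = 1 from 0 to L.
With ψ = A·sin(πξ/L), the integral evaluates to A²·[L/2].
So A² = (L/2)^(−1).
Substituting L = 8.05 gives A² = 0.2484, so A = 0.4984.

A ≈ 0.498 nm^(-1/2)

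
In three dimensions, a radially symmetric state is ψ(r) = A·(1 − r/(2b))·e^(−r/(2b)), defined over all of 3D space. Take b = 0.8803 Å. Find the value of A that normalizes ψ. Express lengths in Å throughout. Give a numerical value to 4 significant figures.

A ≈ 0.2415 Å^(-3/2)

The normalization condition is ∫|ψ|² 4πr² dr = 1 from 0 to ∞.
The angular integral contributes 4π, leaving ∫₀^∞ r²|ψ|² dr.
Using ∫₀^∞ rⁿ e^(−αr) dr = n!/αⁿ⁺¹, the integral (without the A² prefactor) comes out to 8·π·b^3.
So A² = (8·π·b^3)^(−1).
Plugging in b = 0.8803 yields A = 0.24151.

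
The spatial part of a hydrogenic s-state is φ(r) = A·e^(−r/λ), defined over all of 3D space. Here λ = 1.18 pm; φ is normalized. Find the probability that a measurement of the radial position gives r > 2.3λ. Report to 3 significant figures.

P ≈ 0.163

Integrate the radial probability density 4πr²|φ|² over r > 2.3λ.
A² is fixed by ∫₀^∞ 4πr²|φ|² dr = 1, i.e. A² = (π·λ^3)^(−1).
Substituting u = r/λ, A², 4π and the length scale all cancel in the ratio: P = ∫_{2.3}^{∞} u^2·e^(-2·u) du / ∫_{0}^{∞} u^2·e^(-2·u) du.
An antiderivative of u^2·e^(-2·u) is -(2·u^2 + 2·u + 1)·e^(-2·u)/4; evaluating from 2.3 to ∞ gives 809·e^(-23/5)/200, while the full integral is 1/4.
This evaluates to P = 0.1626.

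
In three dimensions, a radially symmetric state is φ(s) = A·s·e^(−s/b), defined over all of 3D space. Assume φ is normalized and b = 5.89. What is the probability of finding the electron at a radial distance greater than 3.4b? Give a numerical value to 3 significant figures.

P ≈ 0.192

P = ∫ |φ|² 4πs² ds over s > 3.4b.
A² is fixed by ∫₀^∞ 4πs²|φ|² ds = 1, i.e. A² = (3·π·b^5)^(−1).
Substituting u = s/b, A², 4π and the length scale all cancel in the ratio: P = ∫_{3.4}^{∞} u^4·e^(-2·u) du / ∫_{0}^{∞} u^4·e^(-2·u) du.
With ∫ u^4·e^(-2·u) du = -(u^4/2 + u^3 + 3·u^2/2 + 3·u/2 + 3/4)·e^(-2·u) + C, the region integral is ≈ 0.14402 and the full one is 3/4.
Taking the ratio yields P = 0.1920.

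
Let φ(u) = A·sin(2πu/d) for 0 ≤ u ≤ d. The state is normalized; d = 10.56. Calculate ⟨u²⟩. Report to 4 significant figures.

⟨u²⟩ = ∫ u^2 |φ|² du over the full domain.
With ∫₀^d sin²(nπu/d) du = d/2, the ratio of the moment integral to the normalization integral gives ⟨u²⟩ = -d^2/(8·π^2) + d^2/3.
Putting d = 10.56 gives 35.759.

⟨u^2⟩ ≈ 35.76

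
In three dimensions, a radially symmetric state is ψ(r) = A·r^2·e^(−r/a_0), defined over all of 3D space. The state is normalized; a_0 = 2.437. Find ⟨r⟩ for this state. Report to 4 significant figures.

⟨r⟩ ≈ 8.530

⟨r⟩ = ∫ r |ψ|² 4πr² dr over the full domain.
Using ∫₀^∞ rⁿ e^(−αr) dr = n!/αⁿ⁺¹, the ratio of the moment integral to the normalization integral gives ⟨r⟩ = 7·a_0/2.
With a_0 = 2.437, ⟨r⟩ = 8.5295.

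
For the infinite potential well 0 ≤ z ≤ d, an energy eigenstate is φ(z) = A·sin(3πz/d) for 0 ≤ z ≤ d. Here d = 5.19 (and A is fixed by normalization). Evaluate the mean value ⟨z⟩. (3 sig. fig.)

By definition ⟨z⟩ = ∫ z |φ(z)|² dz.
Evaluating both integrals, ⟨z⟩ = d/2.
With d = 5.19, ⟨z⟩ = 2.595.

⟨z⟩ ≈ 2.60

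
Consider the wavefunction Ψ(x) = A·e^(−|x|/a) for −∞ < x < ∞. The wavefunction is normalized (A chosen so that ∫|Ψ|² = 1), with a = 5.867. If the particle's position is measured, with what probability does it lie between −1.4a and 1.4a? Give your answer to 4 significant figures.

P = ∫_{−1.4a}^{1.4a} |Ψ(x)|² dx.
With A² fixed by ∫|Ψ|² = 1, i.e. A² = (a)^(−1), substitute and integrate.
Both integrals are even about x = 0, so only the x ≥ 0 halves are needed (the factors of 2 cancel). Let u = x/a; then A² and the length scale cancel, so P = ∫_{0}^{1.4} e^(-2·u) du ÷ ∫_{0}^{∞} e^(-2·u) du.
With ∫ e^(-2·u) du = -e^(-2·u)/2 + C, the region integral is 1/2 - e^(-14/5)/2 and the full one is 1/2.
Evaluating gives P = 0.93919.

P ≈ 0.9392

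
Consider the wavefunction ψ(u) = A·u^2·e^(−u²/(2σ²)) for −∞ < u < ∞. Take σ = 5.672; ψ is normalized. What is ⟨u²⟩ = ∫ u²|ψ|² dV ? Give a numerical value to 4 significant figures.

⟨u^2⟩ ≈ 80.43

By definition ⟨u²⟩ = ∫ u^2 |ψ(u)|² du.
Using the Gaussian integral ∫_{−∞}^{∞} e^(−αu²) du = √(π/α), evaluating both integrals, ⟨u²⟩ = 5·σ^2/2.
Putting σ = 5.672 gives 80.429.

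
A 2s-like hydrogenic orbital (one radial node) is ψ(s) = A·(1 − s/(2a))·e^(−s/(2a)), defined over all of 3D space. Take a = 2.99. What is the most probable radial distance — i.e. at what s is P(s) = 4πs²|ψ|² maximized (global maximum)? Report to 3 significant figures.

The maximum of P(s) = 4πs²|ψ|² occurs where its derivative vanishes.
Solving yields s = a·(√(5) + 3).
With a = 2.99, the most probable radial distance is 15.66.

s ≈ 15.7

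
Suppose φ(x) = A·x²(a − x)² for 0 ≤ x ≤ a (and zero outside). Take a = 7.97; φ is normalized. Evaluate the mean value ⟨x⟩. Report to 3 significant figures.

⟨x⟩ ≈ 3.99

By definition ⟨x⟩ = ∫ x |φ(x)|² dx.
Expanding the polynomial and integrating term by term, since the A² factors cancel between numerator and denominator, ⟨x⟩ = a/2.
With a = 7.97, ⟨x⟩ = 3.985.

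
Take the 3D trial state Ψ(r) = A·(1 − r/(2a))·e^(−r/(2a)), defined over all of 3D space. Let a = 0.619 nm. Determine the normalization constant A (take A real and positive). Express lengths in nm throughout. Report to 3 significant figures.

The normalization condition is ∫|Ψ|² 4πr² dr = 1 from 0 to ∞.
In 3D with spherical symmetry the volume element is 4πr² dr.
Using ∫₀^∞ rⁿ e^(−αr) dr = n!/αⁿ⁺¹, ∫|Ψ|² 4πr² dr = A²·(8·π·a^3).
Substituting a = 0.619 gives A² = 0.1678, so A = 0.4096.

A ≈ 0.410 nm^(-3/2)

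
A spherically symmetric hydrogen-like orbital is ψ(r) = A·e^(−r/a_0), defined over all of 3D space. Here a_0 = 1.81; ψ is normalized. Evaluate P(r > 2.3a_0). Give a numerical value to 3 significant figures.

P ≈ 0.163

P = ∫ |ψ|² 4πr² dr over r > 2.3a_0.
The full normalization integral is A²·[π·a_0^3] = 1, fixing A².
In terms of u = r/a_0 (A², 4π and the length scale all cancel between numerator and denominator), P = [∫_{2.3}^{∞} u^2·e^(-2·u) du] / [∫_{0}^{∞} u^2·e^(-2·u) du].
An antiderivative of u^2·e^(-2·u) is -(2·u^2 + 2·u + 1)·e^(-2·u)/4; evaluating from 2.3 to ∞ gives 809·e^(-23/5)/200, while the full integral is 1/4.
Taking the ratio yields P = 0.1626.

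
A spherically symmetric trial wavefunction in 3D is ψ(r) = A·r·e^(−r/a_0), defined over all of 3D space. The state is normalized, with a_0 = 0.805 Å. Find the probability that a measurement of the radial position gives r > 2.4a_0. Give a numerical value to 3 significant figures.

P ≈ 0.476

Integrate the radial probability density 4πr²|ψ|² over r > 2.4a_0.
The full normalization integral is A²·[3·π·a_0^5] = 1, fixing A².
Substituting u = r/a_0, A², 4π and the length scale all cancel in the ratio: P = ∫_{2.4}^{∞} u^4·e^(-2·u) du / ∫_{0}^{∞} u^4·e^(-2·u) du.
An antiderivative of u^4·e^(-2·u) is -(u^4/2 + u^3 + 3·u^2/2 + 3·u/2 + 3/4)·e^(-2·u); evaluating from 2.4 to ∞ gives ≈ 0.35719, while the full integral is 3/4.
Taking the ratio yields P = 0.4763.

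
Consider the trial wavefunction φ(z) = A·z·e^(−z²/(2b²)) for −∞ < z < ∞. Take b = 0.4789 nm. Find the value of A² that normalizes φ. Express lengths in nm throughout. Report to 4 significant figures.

Require ∫ |φ|² dz = 1 over the whole domain.
Differentiating ∫e^(−αz²) dz = √(π/α) under α to get the higher moments, with φ = A·z·e^(−z²/(2b²)), the integral evaluates to A²·[√(π)·b^3/2].
Hence A² = 1/[√(π)·b^3/2].
With b = 0.4789: A² = 10.274 and A = 3.2052.

A^2 ≈ 10.27 nm^(-3)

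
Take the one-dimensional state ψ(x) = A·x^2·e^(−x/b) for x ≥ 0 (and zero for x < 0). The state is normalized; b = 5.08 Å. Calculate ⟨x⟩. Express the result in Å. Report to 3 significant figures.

⟨x⟩ ≈ 12.7 Å

The expectation value is the |ψ|²-weighted average of x: ∫ x|ψ|² dx.
The ratio of the moment integral to the normalization integral gives ⟨x⟩ = 5·b/2.
With b = 5.08, ⟨x⟩ = 12.70.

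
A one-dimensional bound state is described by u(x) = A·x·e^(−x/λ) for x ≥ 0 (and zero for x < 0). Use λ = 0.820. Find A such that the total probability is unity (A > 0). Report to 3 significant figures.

Require ∫ |u|² dx = 1 over the whole domain.
∫|u|² dx = A²·(λ^3/4).
Hence A² = 1/[λ^3/4].
Substituting λ = 0.820 gives A² = 7.255, so A = 2.693.

A ≈ 2.69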